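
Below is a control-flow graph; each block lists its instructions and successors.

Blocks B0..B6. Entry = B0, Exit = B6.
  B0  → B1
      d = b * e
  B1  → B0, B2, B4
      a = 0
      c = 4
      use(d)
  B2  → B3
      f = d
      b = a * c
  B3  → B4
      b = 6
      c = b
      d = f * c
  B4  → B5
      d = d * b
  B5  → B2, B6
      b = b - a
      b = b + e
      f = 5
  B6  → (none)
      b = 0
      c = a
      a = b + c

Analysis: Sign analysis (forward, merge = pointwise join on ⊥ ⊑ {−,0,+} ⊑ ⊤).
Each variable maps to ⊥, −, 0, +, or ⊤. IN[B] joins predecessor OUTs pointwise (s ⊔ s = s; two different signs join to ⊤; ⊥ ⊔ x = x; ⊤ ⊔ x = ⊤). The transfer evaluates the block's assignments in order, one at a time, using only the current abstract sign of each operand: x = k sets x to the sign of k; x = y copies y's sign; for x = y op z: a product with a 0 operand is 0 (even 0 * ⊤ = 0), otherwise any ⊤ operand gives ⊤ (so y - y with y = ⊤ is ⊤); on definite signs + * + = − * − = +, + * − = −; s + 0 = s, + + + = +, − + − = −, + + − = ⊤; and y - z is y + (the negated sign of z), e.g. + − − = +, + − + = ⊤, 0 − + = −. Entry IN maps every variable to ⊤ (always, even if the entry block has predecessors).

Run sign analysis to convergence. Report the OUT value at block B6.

Per-block solution:
  B0:  IN=(all ⊤)  OUT=(all ⊤)
  B1:  IN=(all ⊤)  OUT={a:0, c:+; rest ⊤}
  B2:  IN={a:0, c:+; rest ⊤}  OUT={a:0, b:0, c:+; rest ⊤}
  B3:  IN={a:0, b:0, c:+; rest ⊤}  OUT={a:0, b:+, c:+; rest ⊤}
  B4:  IN={a:0, c:+; rest ⊤}  OUT={a:0, c:+; rest ⊤}
  B5:  IN={a:0, c:+; rest ⊤}  OUT={a:0, c:+, f:+; rest ⊤}
  B6:  IN={a:0, c:+, f:+; rest ⊤}  OUT={a:0, b:0, c:0, f:+; rest ⊤}

Merge at B6: IN[B6] = OUT[B5] = {a: 0, b: ⊤, c: +, d: ⊤, e: ⊤, f: +}
Applying B6's transfer function to that IN value gives OUT[B6] (row B6 above).

Answer: {a: 0, b: 0, c: 0, d: ⊤, e: ⊤, f: +}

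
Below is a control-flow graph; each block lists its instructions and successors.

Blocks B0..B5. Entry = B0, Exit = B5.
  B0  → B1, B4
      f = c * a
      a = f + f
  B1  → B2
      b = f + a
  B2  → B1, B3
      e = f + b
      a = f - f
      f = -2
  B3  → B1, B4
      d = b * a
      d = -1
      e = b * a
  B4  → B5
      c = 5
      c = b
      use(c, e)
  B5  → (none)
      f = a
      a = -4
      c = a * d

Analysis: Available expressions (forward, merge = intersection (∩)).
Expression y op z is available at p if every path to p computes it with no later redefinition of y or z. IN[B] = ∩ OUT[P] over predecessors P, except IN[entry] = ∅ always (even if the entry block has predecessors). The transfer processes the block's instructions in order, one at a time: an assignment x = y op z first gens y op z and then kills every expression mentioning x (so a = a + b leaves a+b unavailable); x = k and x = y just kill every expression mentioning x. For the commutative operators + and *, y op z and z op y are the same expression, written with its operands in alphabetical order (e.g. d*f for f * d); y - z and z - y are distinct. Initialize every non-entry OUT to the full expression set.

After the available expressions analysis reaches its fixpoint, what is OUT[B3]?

Answer: {a*b}

Derivation:
Per-block solution:
  B0:  IN={}  OUT={f+f}
  B1:  IN={}  OUT={a+f}
  B2:  IN={a+f}  OUT={}
  B3:  IN={}  OUT={a*b}
  B4:  IN={}  OUT={}
  B5:  IN={}  OUT={a*d}

Merge at B3: IN[B3] = OUT[B2] = {}
Applying B3's transfer function to that IN value gives OUT[B3] (row B3 above).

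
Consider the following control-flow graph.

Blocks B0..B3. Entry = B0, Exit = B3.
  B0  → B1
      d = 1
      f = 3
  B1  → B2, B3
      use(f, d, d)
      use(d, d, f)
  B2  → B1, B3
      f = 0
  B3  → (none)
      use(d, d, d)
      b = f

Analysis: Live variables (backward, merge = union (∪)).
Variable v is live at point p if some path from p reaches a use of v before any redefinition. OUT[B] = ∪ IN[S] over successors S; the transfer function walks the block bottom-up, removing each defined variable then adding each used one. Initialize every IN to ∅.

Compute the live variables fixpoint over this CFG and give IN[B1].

Answer: {d, f}

Working:
Fixpoint table:
  B0:   IN={}   OUT={d, f}
  B1:   IN={d, f}   OUT={d, f}
  B2:   IN={d}   OUT={d, f}
  B3:   IN={d, f}   OUT={}

Merge at B1: OUT[B1] = IN[B2] ⊔ IN[B3] = {d, f}
Applying B1's transfer function to that OUT value gives IN[B1] (row B1 above).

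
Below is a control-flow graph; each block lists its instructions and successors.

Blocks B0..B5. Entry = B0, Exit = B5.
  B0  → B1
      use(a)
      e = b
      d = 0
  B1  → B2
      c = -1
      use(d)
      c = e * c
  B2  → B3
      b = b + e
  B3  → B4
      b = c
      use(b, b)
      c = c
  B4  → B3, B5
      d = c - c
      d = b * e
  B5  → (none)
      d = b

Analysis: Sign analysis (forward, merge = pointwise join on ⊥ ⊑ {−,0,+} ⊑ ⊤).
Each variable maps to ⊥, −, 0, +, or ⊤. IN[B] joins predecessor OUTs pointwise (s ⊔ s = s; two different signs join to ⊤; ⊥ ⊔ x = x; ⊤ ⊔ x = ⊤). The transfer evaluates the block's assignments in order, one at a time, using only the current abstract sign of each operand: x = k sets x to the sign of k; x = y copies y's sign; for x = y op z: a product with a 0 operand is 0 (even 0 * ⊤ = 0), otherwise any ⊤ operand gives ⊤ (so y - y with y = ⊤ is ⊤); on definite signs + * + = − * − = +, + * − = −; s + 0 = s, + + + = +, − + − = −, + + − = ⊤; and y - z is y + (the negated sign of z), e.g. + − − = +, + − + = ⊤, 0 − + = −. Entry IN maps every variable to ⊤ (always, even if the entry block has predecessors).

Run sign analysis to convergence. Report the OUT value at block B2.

Fixpoint table:
  B0:  IN=(all ⊤)  OUT={d:0; rest ⊤}
  B1:  IN={d:0; rest ⊤}  OUT={d:0; rest ⊤}
  B2:  IN={d:0; rest ⊤}  OUT={d:0; rest ⊤}
  B3:  IN=(all ⊤)  OUT=(all ⊤)
  B4:  IN=(all ⊤)  OUT=(all ⊤)
  B5:  IN=(all ⊤)  OUT=(all ⊤)

Merge at B2: IN[B2] = OUT[B1] = {a: ⊤, b: ⊤, c: ⊤, d: 0, e: ⊤, f: ⊤}
Applying B2's transfer function to that IN value gives OUT[B2] (row B2 above).

Answer: {a: ⊤, b: ⊤, c: ⊤, d: 0, e: ⊤, f: ⊤}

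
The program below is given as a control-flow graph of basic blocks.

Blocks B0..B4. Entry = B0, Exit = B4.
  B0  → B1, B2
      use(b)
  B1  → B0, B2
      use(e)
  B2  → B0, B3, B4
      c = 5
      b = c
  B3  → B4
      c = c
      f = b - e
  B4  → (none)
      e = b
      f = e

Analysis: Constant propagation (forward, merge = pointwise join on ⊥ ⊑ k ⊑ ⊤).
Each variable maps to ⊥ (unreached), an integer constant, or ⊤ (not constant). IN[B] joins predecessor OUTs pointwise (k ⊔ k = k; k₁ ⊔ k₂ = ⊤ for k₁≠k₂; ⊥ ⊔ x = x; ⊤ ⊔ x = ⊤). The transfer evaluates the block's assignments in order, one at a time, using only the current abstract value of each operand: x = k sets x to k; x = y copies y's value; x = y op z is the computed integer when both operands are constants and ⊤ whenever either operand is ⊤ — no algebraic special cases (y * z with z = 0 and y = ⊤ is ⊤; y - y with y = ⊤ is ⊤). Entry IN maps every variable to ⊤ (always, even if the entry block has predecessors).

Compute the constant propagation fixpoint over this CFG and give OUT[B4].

Per-block solution:
  B0: | IN=(all ⊤) | OUT=(all ⊤)
  B1: | IN=(all ⊤) | OUT=(all ⊤)
  B2: | IN=(all ⊤) | OUT={b:5, c:5; rest ⊤}
  B3: | IN={b:5, c:5; rest ⊤} | OUT={b:5, c:5; rest ⊤}
  B4: | IN={b:5, c:5; rest ⊤} | OUT={b:5, c:5, e:5, f:5; rest ⊤}

Merge at B4: IN[B4] = OUT[B2] ⊔ OUT[B3] = {a: ⊤, b: 5, c: 5, d: ⊤, e: ⊤, f: ⊤}
Applying B4's transfer function to that IN value gives OUT[B4] (row B4 above).

Answer: {a: ⊤, b: 5, c: 5, d: ⊤, e: 5, f: 5}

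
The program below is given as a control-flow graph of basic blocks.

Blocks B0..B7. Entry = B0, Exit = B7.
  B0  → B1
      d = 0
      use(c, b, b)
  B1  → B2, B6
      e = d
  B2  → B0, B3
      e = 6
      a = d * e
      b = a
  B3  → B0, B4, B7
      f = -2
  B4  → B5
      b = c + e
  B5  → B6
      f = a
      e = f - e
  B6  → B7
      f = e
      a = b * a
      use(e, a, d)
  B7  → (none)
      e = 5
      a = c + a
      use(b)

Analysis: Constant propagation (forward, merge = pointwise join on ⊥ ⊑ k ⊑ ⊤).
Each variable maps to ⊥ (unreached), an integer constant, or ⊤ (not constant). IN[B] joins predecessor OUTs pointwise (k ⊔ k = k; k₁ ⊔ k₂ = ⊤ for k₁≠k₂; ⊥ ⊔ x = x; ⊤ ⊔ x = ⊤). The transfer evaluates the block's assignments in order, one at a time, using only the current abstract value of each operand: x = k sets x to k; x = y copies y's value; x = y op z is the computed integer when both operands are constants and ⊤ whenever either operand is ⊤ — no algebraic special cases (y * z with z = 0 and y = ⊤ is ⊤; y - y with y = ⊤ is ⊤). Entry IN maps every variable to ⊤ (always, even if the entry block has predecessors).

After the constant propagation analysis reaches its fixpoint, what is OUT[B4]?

Per-block solution:
  B0:   IN=(all ⊤)   OUT={d:0; rest ⊤}
  B1:   IN={d:0; rest ⊤}   OUT={d:0, e:0; rest ⊤}
  B2:   IN={d:0, e:0; rest ⊤}   OUT={a:0, b:0, d:0, e:6; rest ⊤}
  B3:   IN={a:0, b:0, d:0, e:6; rest ⊤}   OUT={a:0, b:0, d:0, e:6, f:-2; rest ⊤}
  B4:   IN={a:0, b:0, d:0, e:6, f:-2; rest ⊤}   OUT={a:0, d:0, e:6, f:-2; rest ⊤}
  B5:   IN={a:0, d:0, e:6, f:-2; rest ⊤}   OUT={a:0, d:0, e:-6, f:0; rest ⊤}
  B6:   IN={d:0; rest ⊤}   OUT={d:0; rest ⊤}
  B7:   IN={d:0; rest ⊤}   OUT={d:0, e:5; rest ⊤}

Merge at B4: IN[B4] = OUT[B3] = {a: 0, b: 0, c: ⊤, d: 0, e: 6, f: -2}
Applying B4's transfer function to that IN value gives OUT[B4] (row B4 above).

Answer: {a: 0, b: ⊤, c: ⊤, d: 0, e: 6, f: -2}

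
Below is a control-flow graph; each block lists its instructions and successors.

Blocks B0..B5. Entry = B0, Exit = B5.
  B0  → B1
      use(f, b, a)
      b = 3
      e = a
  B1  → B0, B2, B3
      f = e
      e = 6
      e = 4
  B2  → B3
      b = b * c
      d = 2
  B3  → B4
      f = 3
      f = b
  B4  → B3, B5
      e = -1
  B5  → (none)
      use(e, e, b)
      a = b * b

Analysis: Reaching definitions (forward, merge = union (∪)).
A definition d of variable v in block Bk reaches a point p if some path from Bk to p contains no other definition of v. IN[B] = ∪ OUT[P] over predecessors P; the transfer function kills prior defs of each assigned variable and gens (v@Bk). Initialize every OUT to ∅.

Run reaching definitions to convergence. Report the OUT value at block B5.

Converged values:
  B0: | IN={b@B0, e@B1, f@B1} | OUT={b@B0, e@B0, f@B1}
  B1: | IN={b@B0, e@B0, f@B1} | OUT={b@B0, e@B1, f@B1}
  B2: | IN={b@B0, e@B1, f@B1} | OUT={b@B2, d@B2, e@B1, f@B1}
  B3: | IN={b@B0, b@B2, d@B2, e@B1, e@B4, f@B1, f@B3} | OUT={b@B0, b@B2, d@B2, e@B1, e@B4, f@B3}
  B4: | IN={b@B0, b@B2, d@B2, e@B1, e@B4, f@B3} | OUT={b@B0, b@B2, d@B2, e@B4, f@B3}
  B5: | IN={b@B0, b@B2, d@B2, e@B4, f@B3} | OUT={a@B5, b@B0, b@B2, d@B2, e@B4, f@B3}

Merge at B5: IN[B5] = OUT[B4] = {b@B0, b@B2, d@B2, e@B4, f@B3}
Applying B5's transfer function to that IN value gives OUT[B5] (row B5 above).

Answer: {a@B5, b@B0, b@B2, d@B2, e@B4, f@B3}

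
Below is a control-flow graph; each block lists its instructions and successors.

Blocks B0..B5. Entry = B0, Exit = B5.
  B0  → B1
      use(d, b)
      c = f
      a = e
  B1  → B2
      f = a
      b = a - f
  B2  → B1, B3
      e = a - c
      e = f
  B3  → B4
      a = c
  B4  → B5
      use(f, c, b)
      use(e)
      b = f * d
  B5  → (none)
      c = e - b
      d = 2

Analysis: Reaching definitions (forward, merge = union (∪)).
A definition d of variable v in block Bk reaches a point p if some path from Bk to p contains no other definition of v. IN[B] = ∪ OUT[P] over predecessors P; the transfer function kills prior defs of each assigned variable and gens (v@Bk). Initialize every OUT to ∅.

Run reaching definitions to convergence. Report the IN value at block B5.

Answer: {a@B3, b@B4, c@B0, e@B2, f@B1}

Trace:
Converged values:
  B0:   IN={}   OUT={a@B0, c@B0}
  B1:   IN={a@B0, b@B1, c@B0, e@B2, f@B1}   OUT={a@B0, b@B1, c@B0, e@B2, f@B1}
  B2:   IN={a@B0, b@B1, c@B0, e@B2, f@B1}   OUT={a@B0, b@B1, c@B0, e@B2, f@B1}
  B3:   IN={a@B0, b@B1, c@B0, e@B2, f@B1}   OUT={a@B3, b@B1, c@B0, e@B2, f@B1}
  B4:   IN={a@B3, b@B1, c@B0, e@B2, f@B1}   OUT={a@B3, b@B4, c@B0, e@B2, f@B1}
  B5:   IN={a@B3, b@B4, c@B0, e@B2, f@B1}   OUT={a@B3, b@B4, c@B5, d@B5, e@B2, f@B1}

Merge at B5: IN[B5] = OUT[B4] = {a@B3, b@B4, c@B0, e@B2, f@B1}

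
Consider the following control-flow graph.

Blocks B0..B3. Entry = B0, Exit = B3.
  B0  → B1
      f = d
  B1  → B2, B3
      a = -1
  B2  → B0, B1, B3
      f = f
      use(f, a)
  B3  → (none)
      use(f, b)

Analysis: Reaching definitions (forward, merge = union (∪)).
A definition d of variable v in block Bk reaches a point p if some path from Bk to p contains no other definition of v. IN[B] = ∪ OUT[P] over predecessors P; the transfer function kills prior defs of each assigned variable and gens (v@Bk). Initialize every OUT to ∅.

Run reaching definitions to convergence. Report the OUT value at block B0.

Answer: {a@B1, f@B0}

Trace:
Converged values:
  B0: | IN={a@B1, f@B2} | OUT={a@B1, f@B0}
  B1: | IN={a@B1, f@B0, f@B2} | OUT={a@B1, f@B0, f@B2}
  B2: | IN={a@B1, f@B0, f@B2} | OUT={a@B1, f@B2}
  B3: | IN={a@B1, f@B0, f@B2} | OUT={a@B1, f@B0, f@B2}

Merge at B0 (entry node, so the boundary value {} is joined with the incoming edge(s)): IN[B0] = {} ⊔ OUT[B2] = {a@B1, f@B2}
Applying B0's transfer function to that IN value gives OUT[B0] (row B0 above).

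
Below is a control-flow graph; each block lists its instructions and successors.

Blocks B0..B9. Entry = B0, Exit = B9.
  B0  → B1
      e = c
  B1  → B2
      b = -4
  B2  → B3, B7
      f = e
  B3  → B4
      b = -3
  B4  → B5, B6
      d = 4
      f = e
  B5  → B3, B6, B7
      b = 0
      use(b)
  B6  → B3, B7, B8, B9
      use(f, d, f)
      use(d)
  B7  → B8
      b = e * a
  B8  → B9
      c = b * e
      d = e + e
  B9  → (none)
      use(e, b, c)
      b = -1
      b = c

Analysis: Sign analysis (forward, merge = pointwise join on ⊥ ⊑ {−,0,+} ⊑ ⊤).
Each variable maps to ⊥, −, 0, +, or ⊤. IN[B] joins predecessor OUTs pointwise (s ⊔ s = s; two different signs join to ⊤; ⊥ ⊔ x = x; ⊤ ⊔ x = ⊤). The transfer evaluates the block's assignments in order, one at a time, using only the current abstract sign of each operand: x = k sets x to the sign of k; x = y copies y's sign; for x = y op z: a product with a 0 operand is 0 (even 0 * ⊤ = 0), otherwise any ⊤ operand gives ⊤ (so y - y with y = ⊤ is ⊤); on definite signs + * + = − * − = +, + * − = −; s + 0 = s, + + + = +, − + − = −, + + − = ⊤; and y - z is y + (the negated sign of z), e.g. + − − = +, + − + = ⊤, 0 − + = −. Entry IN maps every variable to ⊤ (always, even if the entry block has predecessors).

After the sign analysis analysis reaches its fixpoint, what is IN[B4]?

Answer: {a: ⊤, b: -, c: ⊤, d: ⊤, e: ⊤, f: ⊤}

Working:
Fixpoint table:
  B0: | IN=(all ⊤) | OUT=(all ⊤)
  B1: | IN=(all ⊤) | OUT={b:-; rest ⊤}
  B2: | IN={b:-; rest ⊤} | OUT={b:-; rest ⊤}
  B3: | IN=(all ⊤) | OUT={b:-; rest ⊤}
  B4: | IN={b:-; rest ⊤} | OUT={b:-, d:+; rest ⊤}
  B5: | IN={b:-, d:+; rest ⊤} | OUT={b:0, d:+; rest ⊤}
  B6: | IN={d:+; rest ⊤} | OUT={d:+; rest ⊤}
  B7: | IN=(all ⊤) | OUT=(all ⊤)
  B8: | IN=(all ⊤) | OUT=(all ⊤)
  B9: | IN=(all ⊤) | OUT=(all ⊤)

Merge at B4: IN[B4] = OUT[B3] = {a: ⊤, b: -, c: ⊤, d: ⊤, e: ⊤, f: ⊤}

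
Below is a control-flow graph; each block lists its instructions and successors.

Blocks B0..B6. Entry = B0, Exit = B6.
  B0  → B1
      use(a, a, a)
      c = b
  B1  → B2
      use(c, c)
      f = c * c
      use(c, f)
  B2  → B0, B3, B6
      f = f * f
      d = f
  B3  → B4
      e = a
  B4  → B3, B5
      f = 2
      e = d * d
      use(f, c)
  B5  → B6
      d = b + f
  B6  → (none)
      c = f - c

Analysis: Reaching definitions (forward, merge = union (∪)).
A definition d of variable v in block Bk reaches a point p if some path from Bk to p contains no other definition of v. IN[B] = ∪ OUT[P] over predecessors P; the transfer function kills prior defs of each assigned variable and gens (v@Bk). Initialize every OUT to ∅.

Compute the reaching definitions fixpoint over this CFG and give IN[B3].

Per-block solution:
  B0:   IN={c@B0, d@B2, f@B2}   OUT={c@B0, d@B2, f@B2}
  B1:   IN={c@B0, d@B2, f@B2}   OUT={c@B0, d@B2, f@B1}
  B2:   IN={c@B0, d@B2, f@B1}   OUT={c@B0, d@B2, f@B2}
  B3:   IN={c@B0, d@B2, e@B4, f@B2, f@B4}   OUT={c@B0, d@B2, e@B3, f@B2, f@B4}
  B4:   IN={c@B0, d@B2, e@B3, f@B2, f@B4}   OUT={c@B0, d@B2, e@B4, f@B4}
  B5:   IN={c@B0, d@B2, e@B4, f@B4}   OUT={c@B0, d@B5, e@B4, f@B4}
  B6:   IN={c@B0, d@B2, d@B5, e@B4, f@B2, f@B4}   OUT={c@B6, d@B2, d@B5, e@B4, f@B2, f@B4}

Merge at B3: IN[B3] = OUT[B2] ⊔ OUT[B4] = {c@B0, d@B2, e@B4, f@B2, f@B4}

Answer: {c@B0, d@B2, e@B4, f@B2, f@B4}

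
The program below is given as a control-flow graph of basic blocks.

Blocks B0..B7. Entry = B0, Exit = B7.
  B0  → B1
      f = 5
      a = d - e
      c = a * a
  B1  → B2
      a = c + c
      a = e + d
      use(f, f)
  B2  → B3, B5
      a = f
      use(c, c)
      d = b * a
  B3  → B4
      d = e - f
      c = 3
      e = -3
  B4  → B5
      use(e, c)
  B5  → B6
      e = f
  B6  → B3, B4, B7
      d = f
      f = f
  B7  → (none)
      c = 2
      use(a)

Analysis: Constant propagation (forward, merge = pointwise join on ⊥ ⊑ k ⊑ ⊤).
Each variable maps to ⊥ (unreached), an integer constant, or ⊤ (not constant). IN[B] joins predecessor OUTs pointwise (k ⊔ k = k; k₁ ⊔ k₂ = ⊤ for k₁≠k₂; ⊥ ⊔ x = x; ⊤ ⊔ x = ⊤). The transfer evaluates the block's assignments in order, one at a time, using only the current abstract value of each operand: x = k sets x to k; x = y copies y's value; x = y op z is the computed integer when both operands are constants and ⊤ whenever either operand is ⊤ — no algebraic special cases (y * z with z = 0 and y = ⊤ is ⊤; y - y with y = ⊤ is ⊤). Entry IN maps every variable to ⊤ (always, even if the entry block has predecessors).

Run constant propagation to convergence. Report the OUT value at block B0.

Fixpoint table:
  B0:   IN=(all ⊤)   OUT={f:5; rest ⊤}
  B1:   IN={f:5; rest ⊤}   OUT={f:5; rest ⊤}
  B2:   IN={f:5; rest ⊤}   OUT={a:5, f:5; rest ⊤}
  B3:   IN={a:5, f:5; rest ⊤}   OUT={a:5, c:3, e:-3, f:5; rest ⊤}
  B4:   IN={a:5, f:5; rest ⊤}   OUT={a:5, f:5; rest ⊤}
  B5:   IN={a:5, f:5; rest ⊤}   OUT={a:5, e:5, f:5; rest ⊤}
  B6:   IN={a:5, e:5, f:5; rest ⊤}   OUT={a:5, d:5, e:5, f:5; rest ⊤}
  B7:   IN={a:5, d:5, e:5, f:5; rest ⊤}   OUT={a:5, c:2, d:5, e:5, f:5; rest ⊤}

B0 is the boundary node: IN[B0] = {a: ⊤, b: ⊤, c: ⊤, d: ⊤, e: ⊤, f: ⊤}
Applying B0's transfer function to that IN value gives OUT[B0] (row B0 above).

Answer: {a: ⊤, b: ⊤, c: ⊤, d: ⊤, e: ⊤, f: 5}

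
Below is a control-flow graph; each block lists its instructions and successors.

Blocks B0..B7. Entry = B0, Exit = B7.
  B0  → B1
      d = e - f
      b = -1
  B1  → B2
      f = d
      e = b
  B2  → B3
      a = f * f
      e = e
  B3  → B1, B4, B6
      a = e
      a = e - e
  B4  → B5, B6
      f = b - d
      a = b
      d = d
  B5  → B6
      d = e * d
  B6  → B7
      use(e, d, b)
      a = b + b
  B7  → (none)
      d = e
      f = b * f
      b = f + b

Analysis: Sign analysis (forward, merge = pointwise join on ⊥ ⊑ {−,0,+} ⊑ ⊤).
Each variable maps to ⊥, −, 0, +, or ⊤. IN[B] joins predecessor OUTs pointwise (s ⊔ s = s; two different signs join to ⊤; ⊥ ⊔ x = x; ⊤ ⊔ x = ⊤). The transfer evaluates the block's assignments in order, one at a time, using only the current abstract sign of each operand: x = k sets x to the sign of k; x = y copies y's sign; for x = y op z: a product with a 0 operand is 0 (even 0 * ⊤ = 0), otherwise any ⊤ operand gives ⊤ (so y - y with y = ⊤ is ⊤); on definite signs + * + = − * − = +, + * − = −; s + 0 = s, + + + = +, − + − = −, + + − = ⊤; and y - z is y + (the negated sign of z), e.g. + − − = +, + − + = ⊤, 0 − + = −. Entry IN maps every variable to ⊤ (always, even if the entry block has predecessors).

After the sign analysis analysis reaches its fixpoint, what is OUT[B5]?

Answer: {a: -, b: -, c: ⊤, d: ⊤, e: -, f: ⊤}

Trace:
Fixpoint table:
  B0:   IN=(all ⊤)   OUT={b:-; rest ⊤}
  B1:   IN={b:-; rest ⊤}   OUT={b:-, e:-; rest ⊤}
  B2:   IN={b:-, e:-; rest ⊤}   OUT={b:-, e:-; rest ⊤}
  B3:   IN={b:-, e:-; rest ⊤}   OUT={b:-, e:-; rest ⊤}
  B4:   IN={b:-, e:-; rest ⊤}   OUT={a:-, b:-, e:-; rest ⊤}
  B5:   IN={a:-, b:-, e:-; rest ⊤}   OUT={a:-, b:-, e:-; rest ⊤}
  B6:   IN={b:-, e:-; rest ⊤}   OUT={a:-, b:-, e:-; rest ⊤}
  B7:   IN={a:-, b:-, e:-; rest ⊤}   OUT={a:-, d:-, e:-; rest ⊤}

Merge at B5: IN[B5] = OUT[B4] = {a: -, b: -, c: ⊤, d: ⊤, e: -, f: ⊤}
Applying B5's transfer function to that IN value gives OUT[B5] (row B5 above).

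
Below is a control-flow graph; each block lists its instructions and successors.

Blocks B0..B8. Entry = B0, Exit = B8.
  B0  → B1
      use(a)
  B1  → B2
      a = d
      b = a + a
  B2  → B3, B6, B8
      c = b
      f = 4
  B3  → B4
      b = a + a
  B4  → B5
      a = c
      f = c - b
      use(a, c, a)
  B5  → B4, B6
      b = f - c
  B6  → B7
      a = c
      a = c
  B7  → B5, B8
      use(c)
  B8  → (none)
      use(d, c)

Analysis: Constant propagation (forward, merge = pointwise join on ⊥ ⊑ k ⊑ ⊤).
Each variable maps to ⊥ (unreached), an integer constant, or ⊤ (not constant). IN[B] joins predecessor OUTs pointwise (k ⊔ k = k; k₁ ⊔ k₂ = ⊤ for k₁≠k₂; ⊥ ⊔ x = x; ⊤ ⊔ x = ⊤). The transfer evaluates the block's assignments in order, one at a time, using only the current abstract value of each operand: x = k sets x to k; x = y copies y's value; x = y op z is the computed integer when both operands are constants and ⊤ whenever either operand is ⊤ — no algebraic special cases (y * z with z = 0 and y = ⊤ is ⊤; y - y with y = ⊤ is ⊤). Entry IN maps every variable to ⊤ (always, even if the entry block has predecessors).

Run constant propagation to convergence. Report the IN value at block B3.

Per-block solution:
  B0: | IN=(all ⊤) | OUT=(all ⊤)
  B1: | IN=(all ⊤) | OUT=(all ⊤)
  B2: | IN=(all ⊤) | OUT={f:4; rest ⊤}
  B3: | IN={f:4; rest ⊤} | OUT={f:4; rest ⊤}
  B4: | IN=(all ⊤) | OUT=(all ⊤)
  B5: | IN=(all ⊤) | OUT=(all ⊤)
  B6: | IN=(all ⊤) | OUT=(all ⊤)
  B7: | IN=(all ⊤) | OUT=(all ⊤)
  B8: | IN=(all ⊤) | OUT=(all ⊤)

Merge at B3: IN[B3] = OUT[B2] = {a: ⊤, b: ⊤, c: ⊤, d: ⊤, e: ⊤, f: 4}

Answer: {a: ⊤, b: ⊤, c: ⊤, d: ⊤, e: ⊤, f: 4}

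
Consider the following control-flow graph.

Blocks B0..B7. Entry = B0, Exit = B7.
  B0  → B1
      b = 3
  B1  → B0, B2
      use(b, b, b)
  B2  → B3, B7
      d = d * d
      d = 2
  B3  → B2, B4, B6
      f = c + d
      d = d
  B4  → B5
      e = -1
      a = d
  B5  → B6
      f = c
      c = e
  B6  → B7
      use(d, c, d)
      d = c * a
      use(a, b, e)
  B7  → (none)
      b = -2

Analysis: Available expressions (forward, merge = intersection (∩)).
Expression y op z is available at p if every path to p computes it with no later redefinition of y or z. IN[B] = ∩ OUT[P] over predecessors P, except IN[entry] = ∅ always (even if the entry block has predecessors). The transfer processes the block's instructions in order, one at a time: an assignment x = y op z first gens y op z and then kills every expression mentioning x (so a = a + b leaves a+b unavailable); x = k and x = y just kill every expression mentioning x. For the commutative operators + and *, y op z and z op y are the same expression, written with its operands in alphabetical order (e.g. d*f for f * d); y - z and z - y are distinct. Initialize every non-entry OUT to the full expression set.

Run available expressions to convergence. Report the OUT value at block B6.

Answer: {a*c}

Trace:
Converged values:
  B0: | IN={} | OUT={}
  B1: | IN={} | OUT={}
  B2: | IN={} | OUT={}
  B3: | IN={} | OUT={}
  B4: | IN={} | OUT={}
  B5: | IN={} | OUT={}
  B6: | IN={} | OUT={a*c}
  B7: | IN={} | OUT={}

Merge at B6: IN[B6] = OUT[B3] ∩ OUT[B5] = {}
Applying B6's transfer function to that IN value gives OUT[B6] (row B6 above).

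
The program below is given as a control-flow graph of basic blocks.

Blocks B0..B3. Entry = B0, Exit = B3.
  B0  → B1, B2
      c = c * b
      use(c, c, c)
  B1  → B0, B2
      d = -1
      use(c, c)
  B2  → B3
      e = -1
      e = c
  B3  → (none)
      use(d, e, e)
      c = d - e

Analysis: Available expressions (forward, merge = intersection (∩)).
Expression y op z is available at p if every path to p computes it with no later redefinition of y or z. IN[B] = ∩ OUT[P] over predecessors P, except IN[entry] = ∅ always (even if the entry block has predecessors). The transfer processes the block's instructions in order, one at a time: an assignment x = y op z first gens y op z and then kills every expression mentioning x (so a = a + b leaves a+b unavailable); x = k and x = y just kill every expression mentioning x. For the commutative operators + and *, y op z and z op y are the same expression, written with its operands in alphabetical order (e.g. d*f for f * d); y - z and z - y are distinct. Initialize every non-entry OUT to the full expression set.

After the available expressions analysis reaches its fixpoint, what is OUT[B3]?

Answer: {d-e}

Derivation:
Converged values:
  B0:   IN={}   OUT={}
  B1:   IN={}   OUT={}
  B2:   IN={}   OUT={}
  B3:   IN={}   OUT={d-e}

Merge at B3: IN[B3] = OUT[B2] = {}
Applying B3's transfer function to that IN value gives OUT[B3] (row B3 above).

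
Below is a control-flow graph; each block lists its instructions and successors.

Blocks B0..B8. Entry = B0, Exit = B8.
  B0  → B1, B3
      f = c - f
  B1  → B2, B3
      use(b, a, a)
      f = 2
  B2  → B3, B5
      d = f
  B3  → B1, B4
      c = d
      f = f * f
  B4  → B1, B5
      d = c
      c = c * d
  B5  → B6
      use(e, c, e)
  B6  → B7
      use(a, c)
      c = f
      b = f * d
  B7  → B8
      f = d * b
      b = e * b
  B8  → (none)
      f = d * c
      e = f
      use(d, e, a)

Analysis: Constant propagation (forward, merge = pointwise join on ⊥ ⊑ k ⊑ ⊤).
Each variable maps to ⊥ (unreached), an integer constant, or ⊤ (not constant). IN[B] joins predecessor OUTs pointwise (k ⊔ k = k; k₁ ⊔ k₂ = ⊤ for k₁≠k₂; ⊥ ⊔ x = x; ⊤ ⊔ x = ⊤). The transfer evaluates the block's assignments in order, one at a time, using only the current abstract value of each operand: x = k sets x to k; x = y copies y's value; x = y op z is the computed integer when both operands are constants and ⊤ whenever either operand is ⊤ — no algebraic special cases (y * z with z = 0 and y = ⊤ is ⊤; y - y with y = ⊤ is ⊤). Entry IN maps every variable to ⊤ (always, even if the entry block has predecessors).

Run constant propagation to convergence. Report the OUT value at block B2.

Fixpoint table:
  B0:   IN=(all ⊤)   OUT=(all ⊤)
  B1:   IN=(all ⊤)   OUT={f:2; rest ⊤}
  B2:   IN={f:2; rest ⊤}   OUT={d:2, f:2; rest ⊤}
  B3:   IN=(all ⊤)   OUT=(all ⊤)
  B4:   IN=(all ⊤)   OUT=(all ⊤)
  B5:   IN=(all ⊤)   OUT=(all ⊤)
  B6:   IN=(all ⊤)   OUT=(all ⊤)
  B7:   IN=(all ⊤)   OUT=(all ⊤)
  B8:   IN=(all ⊤)   OUT=(all ⊤)

Merge at B2: IN[B2] = OUT[B1] = {a: ⊤, b: ⊤, c: ⊤, d: ⊤, e: ⊤, f: 2}
Applying B2's transfer function to that IN value gives OUT[B2] (row B2 above).

Answer: {a: ⊤, b: ⊤, c: ⊤, d: 2, e: ⊤, f: 2}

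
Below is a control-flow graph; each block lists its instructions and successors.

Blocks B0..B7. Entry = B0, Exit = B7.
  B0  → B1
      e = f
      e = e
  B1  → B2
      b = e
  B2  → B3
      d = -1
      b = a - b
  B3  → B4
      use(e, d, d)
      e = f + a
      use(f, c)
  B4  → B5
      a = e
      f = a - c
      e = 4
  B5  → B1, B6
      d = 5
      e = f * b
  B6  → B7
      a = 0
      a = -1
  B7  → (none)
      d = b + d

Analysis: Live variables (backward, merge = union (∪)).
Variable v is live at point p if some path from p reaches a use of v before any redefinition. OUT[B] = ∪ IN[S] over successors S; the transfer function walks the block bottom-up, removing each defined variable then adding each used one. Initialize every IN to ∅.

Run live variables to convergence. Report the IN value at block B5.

Answer: {a, b, c, f}

Derivation:
Converged values:
  B0:   IN={a, c, f}   OUT={a, c, e, f}
  B1:   IN={a, c, e, f}   OUT={a, b, c, e, f}
  B2:   IN={a, b, c, e, f}   OUT={a, b, c, d, e, f}
  B3:   IN={a, b, c, d, e, f}   OUT={b, c, e}
  B4:   IN={b, c, e}   OUT={a, b, c, f}
  B5:   IN={a, b, c, f}   OUT={a, b, c, d, e, f}
  B6:   IN={b, d}   OUT={b, d}
  B7:   IN={b, d}   OUT={}

Merge at B5: OUT[B5] = IN[B1] ⊔ IN[B6] = {a, b, c, d, e, f}
Applying B5's transfer function to that OUT value gives IN[B5] (row B5 above).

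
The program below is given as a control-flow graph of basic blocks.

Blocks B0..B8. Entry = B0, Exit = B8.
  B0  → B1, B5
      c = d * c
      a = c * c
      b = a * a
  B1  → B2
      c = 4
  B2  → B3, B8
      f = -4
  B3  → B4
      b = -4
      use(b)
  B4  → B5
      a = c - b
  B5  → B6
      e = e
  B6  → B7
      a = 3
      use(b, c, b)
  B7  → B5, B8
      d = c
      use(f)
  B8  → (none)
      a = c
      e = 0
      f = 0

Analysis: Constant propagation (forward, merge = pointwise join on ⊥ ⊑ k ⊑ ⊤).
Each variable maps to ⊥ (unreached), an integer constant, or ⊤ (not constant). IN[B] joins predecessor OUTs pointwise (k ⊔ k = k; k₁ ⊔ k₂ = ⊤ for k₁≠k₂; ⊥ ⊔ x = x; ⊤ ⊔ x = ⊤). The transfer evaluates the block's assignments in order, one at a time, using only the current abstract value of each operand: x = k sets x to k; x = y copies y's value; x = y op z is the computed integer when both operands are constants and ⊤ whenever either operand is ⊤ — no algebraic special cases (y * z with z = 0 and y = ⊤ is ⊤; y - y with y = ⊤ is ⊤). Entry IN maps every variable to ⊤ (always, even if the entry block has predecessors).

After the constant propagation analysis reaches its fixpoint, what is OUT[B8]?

Answer: {a: ⊤, b: ⊤, c: ⊤, d: ⊤, e: 0, f: 0}

Working:
Converged values:
  B0: | IN=(all ⊤) | OUT=(all ⊤)
  B1: | IN=(all ⊤) | OUT={c:4; rest ⊤}
  B2: | IN={c:4; rest ⊤} | OUT={c:4, f:-4; rest ⊤}
  B3: | IN={c:4, f:-4; rest ⊤} | OUT={b:-4, c:4, f:-4; rest ⊤}
  B4: | IN={b:-4, c:4, f:-4; rest ⊤} | OUT={a:8, b:-4, c:4, f:-4; rest ⊤}
  B5: | IN=(all ⊤) | OUT=(all ⊤)
  B6: | IN=(all ⊤) | OUT={a:3; rest ⊤}
  B7: | IN={a:3; rest ⊤} | OUT={a:3; rest ⊤}
  B8: | IN=(all ⊤) | OUT={e:0, f:0; rest ⊤}

Merge at B8: IN[B8] = OUT[B2] ⊔ OUT[B7] = {a: ⊤, b: ⊤, c: ⊤, d: ⊤, e: ⊤, f: ⊤}
Applying B8's transfer function to that IN value gives OUT[B8] (row B8 above).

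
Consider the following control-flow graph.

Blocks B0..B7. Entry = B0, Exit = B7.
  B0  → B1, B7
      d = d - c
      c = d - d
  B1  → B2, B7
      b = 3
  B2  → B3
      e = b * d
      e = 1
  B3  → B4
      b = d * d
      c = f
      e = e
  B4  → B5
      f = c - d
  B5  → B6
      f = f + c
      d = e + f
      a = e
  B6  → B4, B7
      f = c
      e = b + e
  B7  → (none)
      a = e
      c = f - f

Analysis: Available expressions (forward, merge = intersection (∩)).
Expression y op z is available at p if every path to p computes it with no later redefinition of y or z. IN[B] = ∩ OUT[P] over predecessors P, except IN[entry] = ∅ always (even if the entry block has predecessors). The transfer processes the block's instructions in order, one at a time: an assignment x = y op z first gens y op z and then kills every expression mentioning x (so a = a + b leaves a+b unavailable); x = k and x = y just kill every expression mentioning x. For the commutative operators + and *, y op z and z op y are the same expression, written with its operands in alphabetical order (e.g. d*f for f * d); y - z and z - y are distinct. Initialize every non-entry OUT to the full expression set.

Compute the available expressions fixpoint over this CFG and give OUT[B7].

Fixpoint table:
  B0: | IN={} | OUT={d-d}
  B1: | IN={d-d} | OUT={d-d}
  B2: | IN={d-d} | OUT={b*d, d-d}
  B3: | IN={b*d, d-d} | OUT={d*d, d-d}
  B4: | IN={} | OUT={c-d}
  B5: | IN={c-d} | OUT={e+f}
  B6: | IN={e+f} | OUT={}
  B7: | IN={} | OUT={f-f}

Merge at B7: IN[B7] = OUT[B0] ∩ OUT[B1] ∩ OUT[B6] = {}
Applying B7's transfer function to that IN value gives OUT[B7] (row B7 above).

Answer: {f-f}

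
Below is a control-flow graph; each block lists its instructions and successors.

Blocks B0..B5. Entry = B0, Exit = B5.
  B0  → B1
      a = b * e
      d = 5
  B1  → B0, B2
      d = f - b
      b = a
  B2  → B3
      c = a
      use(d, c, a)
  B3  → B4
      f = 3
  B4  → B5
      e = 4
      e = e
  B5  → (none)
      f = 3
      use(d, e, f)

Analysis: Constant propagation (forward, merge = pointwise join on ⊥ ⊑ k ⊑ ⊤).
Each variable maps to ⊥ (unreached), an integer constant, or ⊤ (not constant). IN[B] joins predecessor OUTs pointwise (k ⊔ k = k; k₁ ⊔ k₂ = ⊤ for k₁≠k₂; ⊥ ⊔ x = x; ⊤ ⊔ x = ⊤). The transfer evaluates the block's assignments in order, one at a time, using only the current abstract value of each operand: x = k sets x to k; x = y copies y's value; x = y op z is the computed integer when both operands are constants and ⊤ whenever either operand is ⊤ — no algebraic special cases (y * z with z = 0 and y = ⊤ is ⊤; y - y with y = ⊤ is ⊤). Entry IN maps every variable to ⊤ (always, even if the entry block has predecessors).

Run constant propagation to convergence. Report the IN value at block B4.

Converged values:
  B0: | IN=(all ⊤) | OUT={d:5; rest ⊤}
  B1: | IN={d:5; rest ⊤} | OUT=(all ⊤)
  B2: | IN=(all ⊤) | OUT=(all ⊤)
  B3: | IN=(all ⊤) | OUT={f:3; rest ⊤}
  B4: | IN={f:3; rest ⊤} | OUT={e:4, f:3; rest ⊤}
  B5: | IN={e:4, f:3; rest ⊤} | OUT={e:4, f:3; rest ⊤}

Merge at B4: IN[B4] = OUT[B3] = {a: ⊤, b: ⊤, c: ⊤, d: ⊤, e: ⊤, f: 3}

Answer: {a: ⊤, b: ⊤, c: ⊤, d: ⊤, e: ⊤, f: 3}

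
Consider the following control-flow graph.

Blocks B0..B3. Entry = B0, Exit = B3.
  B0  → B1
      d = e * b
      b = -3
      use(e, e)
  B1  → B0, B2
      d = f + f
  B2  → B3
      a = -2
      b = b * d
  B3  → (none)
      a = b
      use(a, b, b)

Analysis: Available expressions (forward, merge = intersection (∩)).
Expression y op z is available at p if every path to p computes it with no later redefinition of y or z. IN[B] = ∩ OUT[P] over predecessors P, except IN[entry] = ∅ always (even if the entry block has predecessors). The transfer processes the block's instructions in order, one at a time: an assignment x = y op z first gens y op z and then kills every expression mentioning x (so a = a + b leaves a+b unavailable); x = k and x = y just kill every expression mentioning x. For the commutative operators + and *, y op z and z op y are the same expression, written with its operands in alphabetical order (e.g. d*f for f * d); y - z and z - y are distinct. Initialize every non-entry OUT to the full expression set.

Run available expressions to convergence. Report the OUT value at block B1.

Answer: {f+f}

Derivation:
Per-block solution:
  B0:   IN={}   OUT={}
  B1:   IN={}   OUT={f+f}
  B2:   IN={f+f}   OUT={f+f}
  B3:   IN={f+f}   OUT={f+f}

Merge at B1: IN[B1] = OUT[B0] = {}
Applying B1's transfer function to that IN value gives OUT[B1] (row B1 above).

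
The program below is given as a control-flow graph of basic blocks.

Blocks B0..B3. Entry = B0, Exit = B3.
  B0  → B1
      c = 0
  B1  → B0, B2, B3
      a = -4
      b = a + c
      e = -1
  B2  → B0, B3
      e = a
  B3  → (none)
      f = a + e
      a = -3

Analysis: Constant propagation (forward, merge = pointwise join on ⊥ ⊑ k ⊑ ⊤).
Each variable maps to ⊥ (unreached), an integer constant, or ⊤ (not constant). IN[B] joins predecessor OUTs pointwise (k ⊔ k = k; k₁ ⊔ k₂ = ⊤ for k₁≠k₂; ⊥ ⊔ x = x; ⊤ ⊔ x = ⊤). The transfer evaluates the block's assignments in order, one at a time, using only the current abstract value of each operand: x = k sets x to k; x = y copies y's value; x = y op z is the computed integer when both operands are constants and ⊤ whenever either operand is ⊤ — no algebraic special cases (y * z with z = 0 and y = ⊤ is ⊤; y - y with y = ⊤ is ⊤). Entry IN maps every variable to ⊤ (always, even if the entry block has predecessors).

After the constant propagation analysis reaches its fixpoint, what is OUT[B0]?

Converged values:
  B0:   IN=(all ⊤)   OUT={c:0; rest ⊤}
  B1:   IN={c:0; rest ⊤}   OUT={a:-4, b:-4, c:0, e:-1; rest ⊤}
  B2:   IN={a:-4, b:-4, c:0, e:-1; rest ⊤}   OUT={a:-4, b:-4, c:0, e:-4; rest ⊤}
  B3:   IN={a:-4, b:-4, c:0; rest ⊤}   OUT={a:-3, b:-4, c:0; rest ⊤}

Merge at B0 (entry node, so the boundary value (all ⊤) is joined with the incoming edge(s)): IN[B0] = (all ⊤) ⊔ OUT[B1] ⊔ OUT[B2] = {a: ⊤, b: ⊤, c: ⊤, d: ⊤, e: ⊤, f: ⊤}
Applying B0's transfer function to that IN value gives OUT[B0] (row B0 above).

Answer: {a: ⊤, b: ⊤, c: 0, d: ⊤, e: ⊤, f: ⊤}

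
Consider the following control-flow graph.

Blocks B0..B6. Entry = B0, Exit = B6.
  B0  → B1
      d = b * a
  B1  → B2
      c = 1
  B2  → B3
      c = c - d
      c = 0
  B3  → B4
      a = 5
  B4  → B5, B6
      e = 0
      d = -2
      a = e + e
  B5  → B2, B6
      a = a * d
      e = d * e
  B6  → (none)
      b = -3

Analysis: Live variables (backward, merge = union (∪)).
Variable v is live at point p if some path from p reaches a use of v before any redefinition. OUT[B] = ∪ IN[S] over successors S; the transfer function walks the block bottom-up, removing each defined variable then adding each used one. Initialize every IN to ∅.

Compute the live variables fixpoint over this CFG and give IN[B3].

Answer: {c}

Derivation:
Per-block solution:
  B0:   IN={a, b}   OUT={d}
  B1:   IN={d}   OUT={c, d}
  B2:   IN={c, d}   OUT={c}
  B3:   IN={c}   OUT={c}
  B4:   IN={c}   OUT={a, c, d, e}
  B5:   IN={a, c, d, e}   OUT={c, d}
  B6:   IN={}   OUT={}

Merge at B3: OUT[B3] = IN[B4] = {c}
Applying B3's transfer function to that OUT value gives IN[B3] (row B3 above).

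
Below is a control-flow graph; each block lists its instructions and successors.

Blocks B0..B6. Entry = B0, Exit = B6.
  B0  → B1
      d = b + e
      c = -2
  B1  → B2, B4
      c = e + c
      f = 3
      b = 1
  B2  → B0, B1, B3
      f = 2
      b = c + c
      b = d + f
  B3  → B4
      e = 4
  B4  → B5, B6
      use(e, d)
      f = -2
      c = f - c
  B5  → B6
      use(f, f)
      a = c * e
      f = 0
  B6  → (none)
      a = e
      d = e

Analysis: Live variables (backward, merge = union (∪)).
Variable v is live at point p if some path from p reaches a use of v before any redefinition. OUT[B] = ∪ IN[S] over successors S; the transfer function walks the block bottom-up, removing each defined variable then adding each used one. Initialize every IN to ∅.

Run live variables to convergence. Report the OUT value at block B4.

Answer: {c, e, f}

Working:
Fixpoint table:
  B0: | IN={b, e} | OUT={c, d, e}
  B1: | IN={c, d, e} | OUT={c, d, e}
  B2: | IN={c, d, e} | OUT={b, c, d, e}
  B3: | IN={c, d} | OUT={c, d, e}
  B4: | IN={c, d, e} | OUT={c, e, f}
  B5: | IN={c, e, f} | OUT={e}
  B6: | IN={e} | OUT={}

Merge at B4: OUT[B4] = IN[B5] ⊔ IN[B6] = {c, e, f}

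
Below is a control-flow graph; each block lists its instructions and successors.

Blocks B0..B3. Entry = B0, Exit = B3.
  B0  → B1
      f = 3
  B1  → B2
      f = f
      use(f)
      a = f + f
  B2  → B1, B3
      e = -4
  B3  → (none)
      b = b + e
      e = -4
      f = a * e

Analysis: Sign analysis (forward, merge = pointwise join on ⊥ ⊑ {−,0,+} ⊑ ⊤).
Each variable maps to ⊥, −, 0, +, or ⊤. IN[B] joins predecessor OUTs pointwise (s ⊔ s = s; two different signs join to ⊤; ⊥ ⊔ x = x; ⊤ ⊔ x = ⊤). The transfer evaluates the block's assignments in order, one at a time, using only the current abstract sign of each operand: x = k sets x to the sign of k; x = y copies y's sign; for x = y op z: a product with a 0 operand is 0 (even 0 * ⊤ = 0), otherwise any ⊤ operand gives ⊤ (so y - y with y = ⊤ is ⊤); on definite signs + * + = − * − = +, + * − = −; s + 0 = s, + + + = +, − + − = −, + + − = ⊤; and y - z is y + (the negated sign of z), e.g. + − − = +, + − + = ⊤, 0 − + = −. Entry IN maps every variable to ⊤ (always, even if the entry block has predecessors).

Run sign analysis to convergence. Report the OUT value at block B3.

Answer: {a: +, b: ⊤, c: ⊤, d: ⊤, e: -, f: -}

Derivation:
Per-block solution:
  B0:  IN=(all ⊤)  OUT={f:+; rest ⊤}
  B1:  IN={f:+; rest ⊤}  OUT={a:+, f:+; rest ⊤}
  B2:  IN={a:+, f:+; rest ⊤}  OUT={a:+, e:-, f:+; rest ⊤}
  B3:  IN={a:+, e:-, f:+; rest ⊤}  OUT={a:+, e:-, f:-; rest ⊤}

Merge at B3: IN[B3] = OUT[B2] = {a: +, b: ⊤, c: ⊤, d: ⊤, e: -, f: +}
Applying B3's transfer function to that IN value gives OUT[B3] (row B3 above).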